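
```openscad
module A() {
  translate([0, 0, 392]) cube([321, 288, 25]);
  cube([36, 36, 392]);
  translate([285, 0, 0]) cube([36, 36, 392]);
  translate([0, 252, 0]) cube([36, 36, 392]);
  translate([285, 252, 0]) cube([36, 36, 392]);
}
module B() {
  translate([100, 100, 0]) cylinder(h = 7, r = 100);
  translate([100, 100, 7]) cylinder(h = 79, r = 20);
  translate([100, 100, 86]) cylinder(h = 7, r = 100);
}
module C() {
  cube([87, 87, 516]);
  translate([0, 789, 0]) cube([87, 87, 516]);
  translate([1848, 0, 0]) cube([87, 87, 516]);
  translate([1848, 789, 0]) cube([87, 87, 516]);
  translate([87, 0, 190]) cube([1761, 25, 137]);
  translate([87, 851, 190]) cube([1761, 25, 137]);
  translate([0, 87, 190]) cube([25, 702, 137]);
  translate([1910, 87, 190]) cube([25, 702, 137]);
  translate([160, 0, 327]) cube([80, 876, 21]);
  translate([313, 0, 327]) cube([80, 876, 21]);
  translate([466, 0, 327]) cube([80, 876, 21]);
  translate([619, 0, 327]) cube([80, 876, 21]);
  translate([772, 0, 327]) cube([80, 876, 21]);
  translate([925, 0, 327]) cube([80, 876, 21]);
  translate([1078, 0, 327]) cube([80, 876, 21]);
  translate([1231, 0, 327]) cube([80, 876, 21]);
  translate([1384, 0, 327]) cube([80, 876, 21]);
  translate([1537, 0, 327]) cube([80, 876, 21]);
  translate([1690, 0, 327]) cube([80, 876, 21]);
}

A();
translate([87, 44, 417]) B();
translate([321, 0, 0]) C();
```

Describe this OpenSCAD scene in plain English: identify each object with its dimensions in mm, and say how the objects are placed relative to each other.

A is a four-legged stool. The seat is 321×288 mm, 25 mm thick, top at z = 417 mm. It stands on four square legs, each 36×36 mm in cross-section, from z = 0 to the seat underside, each flush with a corner of the seat.

B is a spool: two coaxial disc flanges of radius 100 mm and thickness 7 mm, joined by a core cylinder of radius 20 mm and height 79 mm. The lower flange rests on z = 0 and the three cylinders share a vertical axis.

C is a bed frame 1935 mm long (x) by 876 mm wide (y). Four 87×87 mm corner posts, 516 mm tall, at the corners of the footprint. Four rails of 25 mm thickness and 137 mm height run between adjacent posts with their undersides at z = 190 mm, their outer faces flush with the outside of the frame (the two x-running rails run between the posts' inner faces; the two y-running rails run between the posts' inner faces). 11 slats, each 80 mm wide (x) and 21 mm thick, lie across the top of the two x-running rails, running the full 876 mm width of the frame in y; the slats are evenly spaced along x between the inner faces of the end posts with equal gaps (rounded down to the nearest mm) at the −x end and between each pair — any rounding remainder accumulates at the +x end.

The spool is on top of the stool. The bed frame is against the stool's +x side, with their −y faces flush.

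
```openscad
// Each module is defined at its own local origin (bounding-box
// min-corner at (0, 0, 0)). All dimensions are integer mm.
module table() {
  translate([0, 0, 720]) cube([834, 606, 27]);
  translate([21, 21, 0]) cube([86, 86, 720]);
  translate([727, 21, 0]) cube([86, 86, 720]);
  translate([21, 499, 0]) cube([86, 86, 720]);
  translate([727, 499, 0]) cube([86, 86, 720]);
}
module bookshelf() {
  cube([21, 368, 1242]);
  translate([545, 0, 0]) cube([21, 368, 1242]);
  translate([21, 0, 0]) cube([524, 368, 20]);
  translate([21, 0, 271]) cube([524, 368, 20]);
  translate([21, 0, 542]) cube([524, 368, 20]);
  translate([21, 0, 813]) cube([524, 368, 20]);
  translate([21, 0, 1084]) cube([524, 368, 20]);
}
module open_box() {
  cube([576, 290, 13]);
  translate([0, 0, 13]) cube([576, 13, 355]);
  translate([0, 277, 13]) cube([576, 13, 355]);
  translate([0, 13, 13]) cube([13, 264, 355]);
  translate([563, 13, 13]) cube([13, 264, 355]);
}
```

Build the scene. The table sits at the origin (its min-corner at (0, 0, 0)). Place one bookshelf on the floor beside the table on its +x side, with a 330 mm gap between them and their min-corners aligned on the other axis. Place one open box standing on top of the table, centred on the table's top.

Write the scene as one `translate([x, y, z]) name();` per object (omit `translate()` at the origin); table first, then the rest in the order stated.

table();
translate([1164, 0, 0]) bookshelf();
translate([129, 158, 747]) open_box();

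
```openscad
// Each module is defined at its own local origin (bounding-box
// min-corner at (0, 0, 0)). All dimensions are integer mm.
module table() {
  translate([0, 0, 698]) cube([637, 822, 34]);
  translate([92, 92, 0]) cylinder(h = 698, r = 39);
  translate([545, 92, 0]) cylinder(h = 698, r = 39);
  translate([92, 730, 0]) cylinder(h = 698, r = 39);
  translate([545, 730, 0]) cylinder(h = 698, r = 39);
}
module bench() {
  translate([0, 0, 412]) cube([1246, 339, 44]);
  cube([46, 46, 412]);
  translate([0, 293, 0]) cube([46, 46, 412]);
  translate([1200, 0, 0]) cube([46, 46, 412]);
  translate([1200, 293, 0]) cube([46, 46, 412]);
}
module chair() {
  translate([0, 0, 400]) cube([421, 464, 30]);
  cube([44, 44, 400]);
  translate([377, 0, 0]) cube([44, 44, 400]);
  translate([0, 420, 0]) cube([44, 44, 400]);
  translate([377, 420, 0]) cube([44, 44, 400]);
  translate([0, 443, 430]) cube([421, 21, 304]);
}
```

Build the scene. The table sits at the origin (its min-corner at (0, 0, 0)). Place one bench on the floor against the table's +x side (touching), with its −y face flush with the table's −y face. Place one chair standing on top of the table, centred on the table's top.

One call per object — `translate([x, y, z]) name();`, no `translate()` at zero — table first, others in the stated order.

table();
translate([637, 0, 0]) bench();
translate([108, 179, 732]) chair();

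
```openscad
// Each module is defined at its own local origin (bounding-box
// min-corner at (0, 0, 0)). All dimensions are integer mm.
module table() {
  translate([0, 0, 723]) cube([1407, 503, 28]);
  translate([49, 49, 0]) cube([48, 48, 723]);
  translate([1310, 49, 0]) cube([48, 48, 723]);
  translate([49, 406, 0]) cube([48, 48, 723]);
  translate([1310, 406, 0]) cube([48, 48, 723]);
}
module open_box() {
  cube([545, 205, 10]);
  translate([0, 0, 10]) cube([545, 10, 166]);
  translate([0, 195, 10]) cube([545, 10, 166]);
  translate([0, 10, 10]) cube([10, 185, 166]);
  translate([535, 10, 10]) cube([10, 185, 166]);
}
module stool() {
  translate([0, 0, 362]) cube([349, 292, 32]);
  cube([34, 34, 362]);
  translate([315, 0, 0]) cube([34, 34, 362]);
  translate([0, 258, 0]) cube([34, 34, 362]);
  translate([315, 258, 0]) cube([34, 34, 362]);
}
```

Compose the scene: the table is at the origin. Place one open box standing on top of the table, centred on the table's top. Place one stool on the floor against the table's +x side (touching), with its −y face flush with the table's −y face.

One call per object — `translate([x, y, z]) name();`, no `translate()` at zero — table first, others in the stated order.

table();
translate([431, 149, 751]) open_box();
translate([1407, 0, 0]) stool();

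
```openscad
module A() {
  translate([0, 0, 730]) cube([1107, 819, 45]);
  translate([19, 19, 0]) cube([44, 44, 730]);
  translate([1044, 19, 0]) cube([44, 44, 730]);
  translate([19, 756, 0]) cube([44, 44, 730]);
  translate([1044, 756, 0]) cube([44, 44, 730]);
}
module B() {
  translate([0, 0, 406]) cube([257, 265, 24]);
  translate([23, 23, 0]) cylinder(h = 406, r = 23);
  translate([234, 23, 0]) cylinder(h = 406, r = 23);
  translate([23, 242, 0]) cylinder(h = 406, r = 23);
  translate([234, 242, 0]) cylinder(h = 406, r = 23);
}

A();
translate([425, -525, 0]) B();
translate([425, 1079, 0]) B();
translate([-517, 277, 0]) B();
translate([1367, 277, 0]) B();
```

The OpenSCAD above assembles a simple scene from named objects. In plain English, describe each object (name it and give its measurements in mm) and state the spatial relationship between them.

A is a table with a 1107×819 mm rectangular top, 45 mm thick, top surface at z = 775 mm, supported by four 44×44 mm square legs, each inset 19 mm from the nearest pair of top edges, running from the floor.

B is a four-legged stool. The seat is 257×265 mm, 24 mm thick, top at z = 430 mm. It stands on four round legs, each 46 mm in diameter, from z = 0 to the seat underside, each leg's axis is inset half a diameter from the nearest pair of seat edges (so the leg's bounding box is flush with the corner).

Four stools sit around the table at the −y, +y, −x, +x sides.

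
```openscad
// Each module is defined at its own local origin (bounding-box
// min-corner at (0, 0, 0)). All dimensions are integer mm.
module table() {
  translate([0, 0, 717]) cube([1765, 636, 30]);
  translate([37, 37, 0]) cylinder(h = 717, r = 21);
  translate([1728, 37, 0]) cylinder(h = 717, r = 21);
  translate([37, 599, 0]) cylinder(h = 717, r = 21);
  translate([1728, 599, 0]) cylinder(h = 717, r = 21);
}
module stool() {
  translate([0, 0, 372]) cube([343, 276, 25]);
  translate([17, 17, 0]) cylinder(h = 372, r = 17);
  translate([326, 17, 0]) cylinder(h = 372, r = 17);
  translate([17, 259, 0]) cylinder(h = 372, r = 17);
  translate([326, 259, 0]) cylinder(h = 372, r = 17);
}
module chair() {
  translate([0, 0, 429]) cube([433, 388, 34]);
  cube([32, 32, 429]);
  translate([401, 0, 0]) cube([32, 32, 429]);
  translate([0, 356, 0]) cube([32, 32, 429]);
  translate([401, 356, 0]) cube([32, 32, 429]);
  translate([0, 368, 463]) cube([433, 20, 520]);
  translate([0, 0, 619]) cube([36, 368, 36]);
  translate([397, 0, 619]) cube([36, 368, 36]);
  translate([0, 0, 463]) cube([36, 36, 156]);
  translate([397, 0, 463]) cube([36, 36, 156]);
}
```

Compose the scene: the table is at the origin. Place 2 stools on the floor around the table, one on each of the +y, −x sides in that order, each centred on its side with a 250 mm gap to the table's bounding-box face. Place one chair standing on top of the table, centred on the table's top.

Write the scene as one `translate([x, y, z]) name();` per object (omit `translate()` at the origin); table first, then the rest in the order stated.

table();
translate([711, 886, 0]) stool();
translate([-593, 180, 0]) stool();
translate([666, 124, 747]) chair();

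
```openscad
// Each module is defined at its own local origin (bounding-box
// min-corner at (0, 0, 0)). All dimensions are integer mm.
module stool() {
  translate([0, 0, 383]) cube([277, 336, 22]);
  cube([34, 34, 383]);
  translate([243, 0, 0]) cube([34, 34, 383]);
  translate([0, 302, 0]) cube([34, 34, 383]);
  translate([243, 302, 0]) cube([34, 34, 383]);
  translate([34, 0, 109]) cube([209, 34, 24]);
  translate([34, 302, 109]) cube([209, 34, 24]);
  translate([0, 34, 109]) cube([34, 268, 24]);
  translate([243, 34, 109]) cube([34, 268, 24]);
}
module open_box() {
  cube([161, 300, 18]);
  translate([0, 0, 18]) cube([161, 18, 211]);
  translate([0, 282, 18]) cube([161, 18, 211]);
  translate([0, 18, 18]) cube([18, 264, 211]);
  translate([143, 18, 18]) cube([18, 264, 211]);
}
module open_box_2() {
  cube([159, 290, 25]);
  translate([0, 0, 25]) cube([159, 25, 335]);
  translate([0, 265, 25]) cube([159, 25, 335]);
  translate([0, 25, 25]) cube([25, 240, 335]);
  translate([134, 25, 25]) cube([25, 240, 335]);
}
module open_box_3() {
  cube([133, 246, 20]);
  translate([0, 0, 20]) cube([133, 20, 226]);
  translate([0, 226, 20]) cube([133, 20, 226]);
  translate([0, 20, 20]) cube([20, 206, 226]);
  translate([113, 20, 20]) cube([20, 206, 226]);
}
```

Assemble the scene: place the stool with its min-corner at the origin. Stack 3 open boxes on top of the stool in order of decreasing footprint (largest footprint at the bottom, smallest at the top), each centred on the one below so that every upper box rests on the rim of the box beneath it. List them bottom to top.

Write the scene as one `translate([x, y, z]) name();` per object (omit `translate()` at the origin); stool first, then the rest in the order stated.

stool();
translate([58, 18, 405]) open_box();
translate([59, 23, 634]) open_box_2();
translate([72, 45, 994]) open_box_3();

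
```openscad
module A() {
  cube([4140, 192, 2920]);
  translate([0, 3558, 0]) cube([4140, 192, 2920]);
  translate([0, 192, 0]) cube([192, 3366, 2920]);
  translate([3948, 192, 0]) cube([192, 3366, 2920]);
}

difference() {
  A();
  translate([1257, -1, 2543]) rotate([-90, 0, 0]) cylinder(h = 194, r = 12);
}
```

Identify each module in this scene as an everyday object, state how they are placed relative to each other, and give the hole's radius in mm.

The subtracted cylinder has r = 12 mm.

A is a house frame. The house frame has a circular hole through its front wall. The hole's radius is 12 mm.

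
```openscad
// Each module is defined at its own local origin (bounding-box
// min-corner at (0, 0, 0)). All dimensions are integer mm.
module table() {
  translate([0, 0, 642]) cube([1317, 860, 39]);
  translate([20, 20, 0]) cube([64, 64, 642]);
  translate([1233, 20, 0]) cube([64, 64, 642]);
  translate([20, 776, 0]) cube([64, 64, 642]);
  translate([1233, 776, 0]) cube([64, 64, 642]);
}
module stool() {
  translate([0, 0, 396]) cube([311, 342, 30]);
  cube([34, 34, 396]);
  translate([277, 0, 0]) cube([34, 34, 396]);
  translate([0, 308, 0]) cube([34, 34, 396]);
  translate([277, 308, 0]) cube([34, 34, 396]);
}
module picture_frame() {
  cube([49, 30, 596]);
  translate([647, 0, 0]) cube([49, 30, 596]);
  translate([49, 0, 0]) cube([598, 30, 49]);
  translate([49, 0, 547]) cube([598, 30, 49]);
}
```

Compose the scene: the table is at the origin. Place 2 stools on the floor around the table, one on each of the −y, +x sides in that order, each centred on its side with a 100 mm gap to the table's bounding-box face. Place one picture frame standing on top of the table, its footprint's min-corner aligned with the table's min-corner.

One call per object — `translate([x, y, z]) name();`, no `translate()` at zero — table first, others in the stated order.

table();
translate([503, -442, 0]) stool();
translate([1417, 259, 0]) stool();
translate([0, 0, 681]) picture_frame();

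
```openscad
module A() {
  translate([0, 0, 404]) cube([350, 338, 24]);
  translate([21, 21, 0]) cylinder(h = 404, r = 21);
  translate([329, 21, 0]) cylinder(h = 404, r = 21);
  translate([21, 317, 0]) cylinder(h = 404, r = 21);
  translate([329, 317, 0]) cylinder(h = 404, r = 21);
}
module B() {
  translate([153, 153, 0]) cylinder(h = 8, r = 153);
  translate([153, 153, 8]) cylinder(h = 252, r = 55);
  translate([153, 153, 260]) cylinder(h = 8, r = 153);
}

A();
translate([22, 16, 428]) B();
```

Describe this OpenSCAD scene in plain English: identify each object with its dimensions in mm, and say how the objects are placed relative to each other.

A is a four-legged stool. The seat is a 350×338×24 mm slab whose top surface is at z = 428 mm; four round legs, each 42 mm in diameter, run from the floor (z = 0) to the underside of the seat, each leg's axis is inset half a diameter from the nearest pair of seat edges (so the leg's bounding box is flush with the corner).

B is a spool: two coaxial disc flanges of radius 153 mm and thickness 8 mm, joined by a core cylinder of radius 55 mm and height 252 mm. The lower flange rests on z = 0 and the three cylinders share a vertical axis.

The spool is on top of the stool, centred.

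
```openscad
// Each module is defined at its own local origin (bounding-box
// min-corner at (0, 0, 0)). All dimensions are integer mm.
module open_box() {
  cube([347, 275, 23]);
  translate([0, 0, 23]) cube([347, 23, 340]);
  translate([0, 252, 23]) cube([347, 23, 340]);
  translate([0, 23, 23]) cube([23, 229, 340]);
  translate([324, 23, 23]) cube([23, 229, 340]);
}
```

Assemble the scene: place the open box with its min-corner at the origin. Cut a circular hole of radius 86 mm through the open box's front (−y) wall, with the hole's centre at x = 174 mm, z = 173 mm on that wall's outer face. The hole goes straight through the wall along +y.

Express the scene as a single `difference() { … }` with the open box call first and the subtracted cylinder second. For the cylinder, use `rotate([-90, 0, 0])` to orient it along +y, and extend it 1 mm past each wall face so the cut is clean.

difference() {
  open_box();
  translate([174, -1, 173]) rotate([-90, 0, 0]) cylinder(h = 25, r = 86);
}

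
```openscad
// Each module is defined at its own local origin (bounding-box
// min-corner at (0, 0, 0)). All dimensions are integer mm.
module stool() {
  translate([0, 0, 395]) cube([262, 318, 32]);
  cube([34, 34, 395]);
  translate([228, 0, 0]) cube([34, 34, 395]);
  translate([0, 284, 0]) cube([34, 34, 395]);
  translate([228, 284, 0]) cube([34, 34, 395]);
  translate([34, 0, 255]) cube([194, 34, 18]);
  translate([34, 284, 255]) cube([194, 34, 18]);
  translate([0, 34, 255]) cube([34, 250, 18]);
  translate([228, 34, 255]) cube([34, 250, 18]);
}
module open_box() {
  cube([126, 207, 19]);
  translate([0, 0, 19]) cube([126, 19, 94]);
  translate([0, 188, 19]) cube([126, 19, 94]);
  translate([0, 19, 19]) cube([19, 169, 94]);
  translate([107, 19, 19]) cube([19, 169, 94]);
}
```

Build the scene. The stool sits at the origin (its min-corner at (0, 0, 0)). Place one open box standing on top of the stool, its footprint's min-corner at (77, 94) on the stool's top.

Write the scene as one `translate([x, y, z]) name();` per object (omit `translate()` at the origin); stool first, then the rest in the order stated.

stool();
translate([77, 94, 427]) open_box();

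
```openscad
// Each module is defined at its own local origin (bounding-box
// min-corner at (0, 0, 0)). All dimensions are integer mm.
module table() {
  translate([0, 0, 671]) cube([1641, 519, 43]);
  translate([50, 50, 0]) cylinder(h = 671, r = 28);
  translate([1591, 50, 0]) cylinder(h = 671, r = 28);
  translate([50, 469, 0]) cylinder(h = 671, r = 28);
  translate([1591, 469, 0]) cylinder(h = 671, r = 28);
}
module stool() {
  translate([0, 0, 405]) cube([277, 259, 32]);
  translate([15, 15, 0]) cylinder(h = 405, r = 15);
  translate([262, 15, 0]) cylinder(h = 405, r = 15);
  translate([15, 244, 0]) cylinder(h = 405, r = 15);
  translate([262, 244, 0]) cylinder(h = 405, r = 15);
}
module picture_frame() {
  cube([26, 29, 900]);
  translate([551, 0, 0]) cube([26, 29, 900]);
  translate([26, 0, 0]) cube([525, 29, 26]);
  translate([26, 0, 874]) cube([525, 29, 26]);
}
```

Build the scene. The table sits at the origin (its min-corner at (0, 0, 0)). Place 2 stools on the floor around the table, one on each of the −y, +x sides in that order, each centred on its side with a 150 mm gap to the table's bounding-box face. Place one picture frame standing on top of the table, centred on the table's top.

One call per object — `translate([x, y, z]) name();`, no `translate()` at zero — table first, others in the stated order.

table();
translate([682, -409, 0]) stool();
translate([1791, 130, 0]) stool();
translate([532, 245, 714]) picture_frame();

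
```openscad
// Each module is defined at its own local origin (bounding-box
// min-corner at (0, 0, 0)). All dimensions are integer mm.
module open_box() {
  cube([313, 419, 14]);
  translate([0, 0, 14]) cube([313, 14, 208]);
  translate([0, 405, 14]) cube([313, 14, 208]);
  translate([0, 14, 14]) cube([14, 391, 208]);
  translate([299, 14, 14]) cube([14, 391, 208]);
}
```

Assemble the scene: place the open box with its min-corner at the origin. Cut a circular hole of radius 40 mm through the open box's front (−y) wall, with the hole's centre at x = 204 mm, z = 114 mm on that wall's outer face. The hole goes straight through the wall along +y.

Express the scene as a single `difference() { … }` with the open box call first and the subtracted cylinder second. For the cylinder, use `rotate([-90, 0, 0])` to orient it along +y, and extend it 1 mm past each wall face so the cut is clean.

difference() {
  open_box();
  translate([204, -1, 114]) rotate([-90, 0, 0]) cylinder(h = 16, r = 40);
}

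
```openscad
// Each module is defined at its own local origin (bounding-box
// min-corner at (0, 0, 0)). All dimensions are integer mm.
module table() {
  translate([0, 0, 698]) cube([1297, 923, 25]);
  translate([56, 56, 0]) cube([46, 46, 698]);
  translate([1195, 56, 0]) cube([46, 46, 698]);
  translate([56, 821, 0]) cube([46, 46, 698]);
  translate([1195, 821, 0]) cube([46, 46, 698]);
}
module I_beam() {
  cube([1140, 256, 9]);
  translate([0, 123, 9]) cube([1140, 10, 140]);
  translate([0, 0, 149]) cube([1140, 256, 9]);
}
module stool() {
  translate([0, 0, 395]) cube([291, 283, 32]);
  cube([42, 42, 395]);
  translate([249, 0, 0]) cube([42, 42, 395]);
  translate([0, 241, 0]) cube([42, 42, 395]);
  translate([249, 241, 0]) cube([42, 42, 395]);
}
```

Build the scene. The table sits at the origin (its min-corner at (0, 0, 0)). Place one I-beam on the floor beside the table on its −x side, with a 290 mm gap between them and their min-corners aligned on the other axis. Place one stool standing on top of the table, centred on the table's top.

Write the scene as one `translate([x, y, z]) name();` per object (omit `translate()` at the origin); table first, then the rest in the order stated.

table();
translate([-1430, 0, 0]) I_beam();
translate([503, 320, 723]) stool();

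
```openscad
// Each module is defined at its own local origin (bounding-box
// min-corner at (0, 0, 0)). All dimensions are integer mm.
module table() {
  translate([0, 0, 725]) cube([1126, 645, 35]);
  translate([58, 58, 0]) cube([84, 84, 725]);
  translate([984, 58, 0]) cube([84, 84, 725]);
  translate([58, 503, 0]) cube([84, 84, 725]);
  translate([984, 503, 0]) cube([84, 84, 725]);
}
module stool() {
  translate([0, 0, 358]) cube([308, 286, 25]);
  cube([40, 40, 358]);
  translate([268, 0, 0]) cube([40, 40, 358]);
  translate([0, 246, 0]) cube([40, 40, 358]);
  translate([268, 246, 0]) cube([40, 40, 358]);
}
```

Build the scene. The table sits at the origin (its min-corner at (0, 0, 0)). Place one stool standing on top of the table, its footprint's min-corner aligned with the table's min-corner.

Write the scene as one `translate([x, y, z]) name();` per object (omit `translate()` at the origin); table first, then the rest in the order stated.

table();
translate([0, 0, 760]) stool();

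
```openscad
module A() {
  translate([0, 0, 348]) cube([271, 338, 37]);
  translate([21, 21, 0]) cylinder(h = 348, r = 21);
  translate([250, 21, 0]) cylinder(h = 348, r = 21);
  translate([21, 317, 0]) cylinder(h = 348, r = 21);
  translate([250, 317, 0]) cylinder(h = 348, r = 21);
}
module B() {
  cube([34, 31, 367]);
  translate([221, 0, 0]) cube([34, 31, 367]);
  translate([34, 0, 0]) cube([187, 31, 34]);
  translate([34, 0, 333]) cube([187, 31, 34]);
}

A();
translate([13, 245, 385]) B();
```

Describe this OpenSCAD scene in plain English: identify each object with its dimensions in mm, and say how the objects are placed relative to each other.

A is a simple wooden stool: a rectangular seat 271 mm (x) by 338 mm (y), 37 mm thick, top face at z = 385 mm, on four round legs, each 42 mm in diameter. The legs rest on z = 0, each leg's axis is inset half a diameter from the nearest pair of seat edges (so the leg's bounding box is flush with the corner).

B is a picture frame with a 187×299 mm rectangular opening (x by z) and a uniform 34 mm border on every side. Frame depth is 31 mm along y. It is built from two vertical stiles running the full outside height and two horizontal rails spanning the gap between the stiles.

The picture frame is on top of the stool.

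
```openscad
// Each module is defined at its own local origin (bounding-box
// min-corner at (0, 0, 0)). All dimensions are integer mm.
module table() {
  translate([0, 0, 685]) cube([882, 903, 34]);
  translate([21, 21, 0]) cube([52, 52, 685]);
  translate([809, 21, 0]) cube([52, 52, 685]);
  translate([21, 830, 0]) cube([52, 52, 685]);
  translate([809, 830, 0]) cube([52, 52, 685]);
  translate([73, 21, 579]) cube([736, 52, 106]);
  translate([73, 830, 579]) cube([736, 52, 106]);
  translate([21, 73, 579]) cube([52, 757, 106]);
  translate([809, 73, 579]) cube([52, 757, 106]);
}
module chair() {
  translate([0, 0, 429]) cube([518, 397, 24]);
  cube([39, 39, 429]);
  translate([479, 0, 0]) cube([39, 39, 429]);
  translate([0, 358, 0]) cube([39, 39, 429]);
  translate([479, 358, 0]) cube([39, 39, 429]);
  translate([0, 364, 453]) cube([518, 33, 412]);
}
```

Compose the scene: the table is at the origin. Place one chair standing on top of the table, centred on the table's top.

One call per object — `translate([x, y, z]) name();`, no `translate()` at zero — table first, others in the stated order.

table();
translate([182, 253, 719]) chair();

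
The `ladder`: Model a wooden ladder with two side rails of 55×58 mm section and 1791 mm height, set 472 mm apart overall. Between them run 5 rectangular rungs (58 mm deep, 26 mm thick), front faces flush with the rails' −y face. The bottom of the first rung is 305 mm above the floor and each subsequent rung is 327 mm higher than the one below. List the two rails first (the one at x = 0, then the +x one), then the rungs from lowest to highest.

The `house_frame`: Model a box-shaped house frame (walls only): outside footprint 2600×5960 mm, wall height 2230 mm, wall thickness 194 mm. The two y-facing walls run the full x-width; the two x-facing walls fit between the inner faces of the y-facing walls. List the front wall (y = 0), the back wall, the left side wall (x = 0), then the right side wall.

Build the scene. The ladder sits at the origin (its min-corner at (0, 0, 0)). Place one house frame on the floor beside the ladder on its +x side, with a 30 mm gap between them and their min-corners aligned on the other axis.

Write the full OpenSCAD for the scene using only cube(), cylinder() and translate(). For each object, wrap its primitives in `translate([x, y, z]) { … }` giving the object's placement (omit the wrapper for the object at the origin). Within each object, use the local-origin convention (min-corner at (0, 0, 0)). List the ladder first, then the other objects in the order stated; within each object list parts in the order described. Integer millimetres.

cube([55, 58, 1791]);
translate([417, 0, 0]) cube([55, 58, 1791]);
translate([55, 0, 305]) cube([362, 58, 26]);
translate([55, 0, 632]) cube([362, 58, 26]);
translate([55, 0, 959]) cube([362, 58, 26]);
translate([55, 0, 1286]) cube([362, 58, 26]);
translate([55, 0, 1613]) cube([362, 58, 26]);
translate([502, 0, 0]) {
  cube([2600, 194, 2230]);
  translate([0, 5766, 0]) cube([2600, 194, 2230]);
  translate([0, 194, 0]) cube([194, 5572, 2230]);
  translate([2406, 194, 0]) cube([194, 5572, 2230]);
}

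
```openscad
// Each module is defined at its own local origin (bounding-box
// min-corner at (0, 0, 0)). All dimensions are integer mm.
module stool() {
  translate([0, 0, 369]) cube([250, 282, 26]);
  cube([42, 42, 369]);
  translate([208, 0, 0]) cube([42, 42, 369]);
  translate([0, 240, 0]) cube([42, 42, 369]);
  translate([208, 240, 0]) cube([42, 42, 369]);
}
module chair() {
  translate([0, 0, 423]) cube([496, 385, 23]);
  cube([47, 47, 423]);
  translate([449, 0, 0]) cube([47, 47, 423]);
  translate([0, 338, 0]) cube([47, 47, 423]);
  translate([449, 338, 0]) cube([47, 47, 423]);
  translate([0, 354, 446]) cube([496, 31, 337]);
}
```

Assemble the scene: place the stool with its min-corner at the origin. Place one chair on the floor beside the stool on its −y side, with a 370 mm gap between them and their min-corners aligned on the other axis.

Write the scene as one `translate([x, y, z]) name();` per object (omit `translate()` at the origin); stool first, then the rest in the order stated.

stool();
translate([0, -755, 0]) chair();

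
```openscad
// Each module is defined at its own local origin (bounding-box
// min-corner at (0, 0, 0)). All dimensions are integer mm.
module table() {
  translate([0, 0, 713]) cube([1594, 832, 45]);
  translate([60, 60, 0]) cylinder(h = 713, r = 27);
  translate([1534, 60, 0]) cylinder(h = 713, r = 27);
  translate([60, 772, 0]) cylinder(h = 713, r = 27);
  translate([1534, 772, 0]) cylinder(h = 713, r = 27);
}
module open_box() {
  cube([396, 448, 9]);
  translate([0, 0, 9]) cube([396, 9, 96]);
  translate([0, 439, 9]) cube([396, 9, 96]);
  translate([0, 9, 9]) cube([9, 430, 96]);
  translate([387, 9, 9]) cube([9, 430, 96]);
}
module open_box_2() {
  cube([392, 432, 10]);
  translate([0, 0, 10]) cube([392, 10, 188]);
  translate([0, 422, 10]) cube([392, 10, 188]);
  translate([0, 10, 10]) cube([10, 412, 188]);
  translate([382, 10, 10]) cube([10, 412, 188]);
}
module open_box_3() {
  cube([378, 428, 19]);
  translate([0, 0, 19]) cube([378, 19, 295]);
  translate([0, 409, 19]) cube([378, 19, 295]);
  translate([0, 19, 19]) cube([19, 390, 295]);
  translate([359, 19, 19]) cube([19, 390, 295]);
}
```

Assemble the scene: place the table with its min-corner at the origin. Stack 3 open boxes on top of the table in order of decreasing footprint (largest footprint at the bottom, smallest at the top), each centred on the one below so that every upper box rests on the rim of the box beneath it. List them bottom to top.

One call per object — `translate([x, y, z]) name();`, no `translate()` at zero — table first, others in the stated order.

table();
translate([599, 192, 758]) open_box();
translate([601, 200, 863]) open_box_2();
translate([608, 202, 1061]) open_box_3();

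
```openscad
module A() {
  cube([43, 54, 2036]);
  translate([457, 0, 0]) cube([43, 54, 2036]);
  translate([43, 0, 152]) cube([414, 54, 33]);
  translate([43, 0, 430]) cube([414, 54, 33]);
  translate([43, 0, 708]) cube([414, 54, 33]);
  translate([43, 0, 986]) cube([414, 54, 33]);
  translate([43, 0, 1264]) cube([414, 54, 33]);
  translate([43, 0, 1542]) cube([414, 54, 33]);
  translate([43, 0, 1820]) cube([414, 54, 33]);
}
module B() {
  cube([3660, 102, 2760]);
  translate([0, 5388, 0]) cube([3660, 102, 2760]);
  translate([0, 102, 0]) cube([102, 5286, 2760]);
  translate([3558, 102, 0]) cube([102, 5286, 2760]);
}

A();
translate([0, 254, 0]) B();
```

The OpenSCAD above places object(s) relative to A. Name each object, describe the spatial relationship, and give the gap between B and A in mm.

A is a ladder. B is a house frame. The house frame is on the floor beside the ladder on its +y side. The gap between the house frame and the ladder is 200 mm.

The house frame's nearest face is 200 mm from the ladder's +y face.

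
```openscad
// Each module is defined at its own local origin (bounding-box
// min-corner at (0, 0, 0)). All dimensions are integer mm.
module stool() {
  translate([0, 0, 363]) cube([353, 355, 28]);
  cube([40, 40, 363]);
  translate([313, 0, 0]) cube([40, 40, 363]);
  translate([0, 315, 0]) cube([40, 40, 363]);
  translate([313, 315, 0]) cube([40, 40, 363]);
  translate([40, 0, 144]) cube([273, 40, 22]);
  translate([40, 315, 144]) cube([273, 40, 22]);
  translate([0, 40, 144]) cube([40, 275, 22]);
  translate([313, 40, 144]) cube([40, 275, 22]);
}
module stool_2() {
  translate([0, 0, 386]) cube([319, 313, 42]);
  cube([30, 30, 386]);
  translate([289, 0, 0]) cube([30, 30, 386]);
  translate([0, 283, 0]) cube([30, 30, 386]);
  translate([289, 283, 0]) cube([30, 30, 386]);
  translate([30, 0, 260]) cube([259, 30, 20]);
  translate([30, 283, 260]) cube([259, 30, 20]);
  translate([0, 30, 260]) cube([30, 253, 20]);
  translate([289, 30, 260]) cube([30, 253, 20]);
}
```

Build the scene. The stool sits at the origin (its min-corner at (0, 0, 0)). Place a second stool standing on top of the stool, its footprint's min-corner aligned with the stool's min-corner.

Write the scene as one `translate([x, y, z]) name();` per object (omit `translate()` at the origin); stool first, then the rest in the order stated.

stool();
translate([0, 0, 391]) stool_2();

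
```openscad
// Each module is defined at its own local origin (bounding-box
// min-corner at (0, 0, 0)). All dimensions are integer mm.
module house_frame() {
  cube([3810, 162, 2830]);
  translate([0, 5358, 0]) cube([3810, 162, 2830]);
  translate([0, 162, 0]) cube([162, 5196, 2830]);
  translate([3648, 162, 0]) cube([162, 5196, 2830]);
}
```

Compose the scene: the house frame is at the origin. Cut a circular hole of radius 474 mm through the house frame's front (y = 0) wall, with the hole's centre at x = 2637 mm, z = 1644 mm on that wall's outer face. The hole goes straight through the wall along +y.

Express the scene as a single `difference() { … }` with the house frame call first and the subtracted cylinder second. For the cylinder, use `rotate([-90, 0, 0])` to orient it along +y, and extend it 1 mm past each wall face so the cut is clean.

difference() {
  house_frame();
  translate([2637, -1, 1644]) rotate([-90, 0, 0]) cylinder(h = 164, r = 474);
}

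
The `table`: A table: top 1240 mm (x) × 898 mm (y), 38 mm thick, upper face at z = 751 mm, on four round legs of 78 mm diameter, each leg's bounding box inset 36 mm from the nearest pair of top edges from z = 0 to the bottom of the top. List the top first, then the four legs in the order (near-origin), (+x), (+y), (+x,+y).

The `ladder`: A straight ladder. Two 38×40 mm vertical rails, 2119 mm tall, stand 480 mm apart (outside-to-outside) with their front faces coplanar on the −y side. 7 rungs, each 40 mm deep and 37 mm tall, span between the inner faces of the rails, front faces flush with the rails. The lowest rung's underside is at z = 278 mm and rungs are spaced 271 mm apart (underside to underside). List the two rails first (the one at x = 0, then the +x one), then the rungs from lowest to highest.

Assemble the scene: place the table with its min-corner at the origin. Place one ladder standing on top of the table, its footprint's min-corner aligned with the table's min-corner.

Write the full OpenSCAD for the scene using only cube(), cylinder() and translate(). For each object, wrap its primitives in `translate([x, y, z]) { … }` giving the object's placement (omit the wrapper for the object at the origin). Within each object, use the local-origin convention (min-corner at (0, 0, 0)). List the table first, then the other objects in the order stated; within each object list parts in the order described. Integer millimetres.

translate([0, 0, 713]) cube([1240, 898, 38]);
translate([75, 75, 0]) cylinder(h = 713, r = 39);
translate([1165, 75, 0]) cylinder(h = 713, r = 39);
translate([75, 823, 0]) cylinder(h = 713, r = 39);
translate([1165, 823, 0]) cylinder(h = 713, r = 39);
translate([0, 0, 751]) {
  cube([38, 40, 2119]);
  translate([442, 0, 0]) cube([38, 40, 2119]);
  translate([38, 0, 278]) cube([404, 40, 37]);
  translate([38, 0, 549]) cube([404, 40, 37]);
  translate([38, 0, 820]) cube([404, 40, 37]);
  translate([38, 0, 1091]) cube([404, 40, 37]);
  translate([38, 0, 1362]) cube([404, 40, 37]);
  translate([38, 0, 1633]) cube([404, 40, 37]);
  translate([38, 0, 1904]) cube([404, 40, 37]);
}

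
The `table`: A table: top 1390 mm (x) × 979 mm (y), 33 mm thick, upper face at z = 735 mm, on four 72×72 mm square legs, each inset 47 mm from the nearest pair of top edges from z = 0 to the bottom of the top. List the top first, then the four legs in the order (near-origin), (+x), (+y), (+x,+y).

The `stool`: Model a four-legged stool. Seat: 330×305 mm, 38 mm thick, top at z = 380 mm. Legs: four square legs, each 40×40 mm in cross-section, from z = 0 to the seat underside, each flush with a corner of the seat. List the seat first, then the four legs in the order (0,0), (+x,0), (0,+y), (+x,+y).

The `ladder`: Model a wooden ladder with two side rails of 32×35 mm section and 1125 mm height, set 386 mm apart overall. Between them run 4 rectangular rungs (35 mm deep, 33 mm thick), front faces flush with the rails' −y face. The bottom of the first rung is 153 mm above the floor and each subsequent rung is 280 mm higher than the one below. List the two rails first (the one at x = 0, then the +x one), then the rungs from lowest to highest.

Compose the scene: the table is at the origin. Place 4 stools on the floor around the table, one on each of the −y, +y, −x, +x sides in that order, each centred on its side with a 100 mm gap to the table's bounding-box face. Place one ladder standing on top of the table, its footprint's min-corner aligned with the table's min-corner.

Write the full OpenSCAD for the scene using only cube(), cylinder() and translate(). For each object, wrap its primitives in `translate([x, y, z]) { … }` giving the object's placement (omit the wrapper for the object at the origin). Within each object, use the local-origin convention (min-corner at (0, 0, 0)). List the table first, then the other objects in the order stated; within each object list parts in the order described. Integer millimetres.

translate([0, 0, 702]) cube([1390, 979, 33]);
translate([47, 47, 0]) cube([72, 72, 702]);
translate([1271, 47, 0]) cube([72, 72, 702]);
translate([47, 860, 0]) cube([72, 72, 702]);
translate([1271, 860, 0]) cube([72, 72, 702]);
translate([530, -405, 0]) {
  translate([0, 0, 342]) cube([330, 305, 38]);
  cube([40, 40, 342]);
  translate([290, 0, 0]) cube([40, 40, 342]);
  translate([0, 265, 0]) cube([40, 40, 342]);
  translate([290, 265, 0]) cube([40, 40, 342]);
}
translate([530, 1079, 0]) {
  translate([0, 0, 342]) cube([330, 305, 38]);
  cube([40, 40, 342]);
  translate([290, 0, 0]) cube([40, 40, 342]);
  translate([0, 265, 0]) cube([40, 40, 342]);
  translate([290, 265, 0]) cube([40, 40, 342]);
}
translate([-430, 337, 0]) {
  translate([0, 0, 342]) cube([330, 305, 38]);
  cube([40, 40, 342]);
  translate([290, 0, 0]) cube([40, 40, 342]);
  translate([0, 265, 0]) cube([40, 40, 342]);
  translate([290, 265, 0]) cube([40, 40, 342]);
}
translate([1490, 337, 0]) {
  translate([0, 0, 342]) cube([330, 305, 38]);
  cube([40, 40, 342]);
  translate([290, 0, 0]) cube([40, 40, 342]);
  translate([0, 265, 0]) cube([40, 40, 342]);
  translate([290, 265, 0]) cube([40, 40, 342]);
}
translate([0, 0, 735]) {
  cube([32, 35, 1125]);
  translate([354, 0, 0]) cube([32, 35, 1125]);
  translate([32, 0, 153]) cube([322, 35, 33]);
  translate([32, 0, 433]) cube([322, 35, 33]);
  translate([32, 0, 713]) cube([322, 35, 33]);
  translate([32, 0, 993]) cube([322, 35, 33]);
}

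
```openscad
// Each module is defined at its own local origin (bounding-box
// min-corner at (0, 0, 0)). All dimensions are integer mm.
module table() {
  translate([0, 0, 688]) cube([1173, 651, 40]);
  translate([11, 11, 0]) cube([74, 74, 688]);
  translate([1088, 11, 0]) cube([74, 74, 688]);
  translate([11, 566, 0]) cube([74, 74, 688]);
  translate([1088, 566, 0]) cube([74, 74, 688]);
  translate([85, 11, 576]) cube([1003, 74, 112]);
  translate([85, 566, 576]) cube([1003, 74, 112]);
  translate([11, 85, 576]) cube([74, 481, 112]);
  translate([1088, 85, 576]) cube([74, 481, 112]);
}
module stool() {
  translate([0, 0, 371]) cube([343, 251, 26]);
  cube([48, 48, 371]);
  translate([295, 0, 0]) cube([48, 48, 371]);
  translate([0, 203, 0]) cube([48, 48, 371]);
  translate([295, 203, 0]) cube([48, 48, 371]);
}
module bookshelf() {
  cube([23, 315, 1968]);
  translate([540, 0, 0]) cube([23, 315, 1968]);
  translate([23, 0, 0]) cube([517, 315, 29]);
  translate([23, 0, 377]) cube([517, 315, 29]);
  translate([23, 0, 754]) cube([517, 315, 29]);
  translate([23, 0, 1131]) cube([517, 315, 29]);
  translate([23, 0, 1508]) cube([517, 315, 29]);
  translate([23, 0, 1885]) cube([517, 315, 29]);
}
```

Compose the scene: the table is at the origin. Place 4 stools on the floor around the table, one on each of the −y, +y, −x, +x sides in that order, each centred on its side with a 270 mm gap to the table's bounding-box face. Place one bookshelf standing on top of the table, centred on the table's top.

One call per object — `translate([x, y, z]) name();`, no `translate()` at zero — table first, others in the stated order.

table();
translate([415, -521, 0]) stool();
translate([415, 921, 0]) stool();
translate([-613, 200, 0]) stool();
translate([1443, 200, 0]) stool();
translate([305, 168, 728]) bookshelf();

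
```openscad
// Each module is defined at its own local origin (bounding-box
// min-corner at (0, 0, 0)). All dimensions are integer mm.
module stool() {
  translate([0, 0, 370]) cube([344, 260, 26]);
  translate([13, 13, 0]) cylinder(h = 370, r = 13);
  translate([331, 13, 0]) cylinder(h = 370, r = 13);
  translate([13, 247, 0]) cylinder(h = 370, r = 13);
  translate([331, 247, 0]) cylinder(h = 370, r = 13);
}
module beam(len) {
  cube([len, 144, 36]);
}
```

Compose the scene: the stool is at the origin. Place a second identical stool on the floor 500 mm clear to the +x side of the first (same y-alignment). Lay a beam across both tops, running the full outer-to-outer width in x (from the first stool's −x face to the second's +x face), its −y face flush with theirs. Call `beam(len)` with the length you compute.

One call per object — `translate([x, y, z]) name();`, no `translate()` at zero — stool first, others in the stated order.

stool();
translate([844, 0, 0]) stool();
translate([0, 0, 396]) beam(1188);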